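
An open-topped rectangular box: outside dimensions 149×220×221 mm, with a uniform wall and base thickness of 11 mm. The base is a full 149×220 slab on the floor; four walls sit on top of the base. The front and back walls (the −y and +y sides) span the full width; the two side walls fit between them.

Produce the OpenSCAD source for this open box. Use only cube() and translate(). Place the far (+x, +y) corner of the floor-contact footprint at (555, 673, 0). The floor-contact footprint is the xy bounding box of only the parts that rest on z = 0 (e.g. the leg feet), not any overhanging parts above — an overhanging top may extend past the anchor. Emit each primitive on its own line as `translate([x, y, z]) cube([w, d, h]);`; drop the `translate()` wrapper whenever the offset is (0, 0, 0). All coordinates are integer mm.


translate([406, 453, 0]) cube([149, 220, 11]);
translate([406, 453, 11]) cube([149, 11, 210]);
translate([406, 662, 11]) cube([149, 11, 210]);
translate([406, 464, 11]) cube([11, 198, 210]);
translate([544, 464, 11]) cube([11, 198, 210]);


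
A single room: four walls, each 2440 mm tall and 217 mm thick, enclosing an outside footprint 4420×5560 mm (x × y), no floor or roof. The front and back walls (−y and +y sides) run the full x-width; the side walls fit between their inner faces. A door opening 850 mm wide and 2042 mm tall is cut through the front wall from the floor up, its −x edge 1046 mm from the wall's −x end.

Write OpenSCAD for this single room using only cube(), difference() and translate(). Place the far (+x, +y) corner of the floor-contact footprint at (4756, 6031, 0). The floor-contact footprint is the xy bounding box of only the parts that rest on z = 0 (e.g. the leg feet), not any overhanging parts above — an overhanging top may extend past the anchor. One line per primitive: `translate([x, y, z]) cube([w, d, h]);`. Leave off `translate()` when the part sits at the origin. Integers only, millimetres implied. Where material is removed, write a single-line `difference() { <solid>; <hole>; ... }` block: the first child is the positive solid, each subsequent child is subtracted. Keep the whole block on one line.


difference() { translate([336, 471, 0]) cube([4420, 217, 2440]); translate([1382, 471, 0]) cube([850, 217, 2042]); }
translate([336, 5814, 0]) cube([4420, 217, 2440]);
translate([336, 688, 0]) cube([217, 5126, 2440]);
translate([4539, 688, 0]) cube([217, 5126, 2440]);


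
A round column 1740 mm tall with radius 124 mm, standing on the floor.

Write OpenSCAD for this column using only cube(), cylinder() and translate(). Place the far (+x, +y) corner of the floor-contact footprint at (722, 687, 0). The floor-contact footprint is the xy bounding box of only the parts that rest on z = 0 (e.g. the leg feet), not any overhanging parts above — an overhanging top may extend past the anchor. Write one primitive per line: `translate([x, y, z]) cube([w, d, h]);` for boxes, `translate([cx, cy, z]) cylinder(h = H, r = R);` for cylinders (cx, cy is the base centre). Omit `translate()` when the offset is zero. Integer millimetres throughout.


translate([598, 563, 0]) cylinder(h = 1740, r = 124);


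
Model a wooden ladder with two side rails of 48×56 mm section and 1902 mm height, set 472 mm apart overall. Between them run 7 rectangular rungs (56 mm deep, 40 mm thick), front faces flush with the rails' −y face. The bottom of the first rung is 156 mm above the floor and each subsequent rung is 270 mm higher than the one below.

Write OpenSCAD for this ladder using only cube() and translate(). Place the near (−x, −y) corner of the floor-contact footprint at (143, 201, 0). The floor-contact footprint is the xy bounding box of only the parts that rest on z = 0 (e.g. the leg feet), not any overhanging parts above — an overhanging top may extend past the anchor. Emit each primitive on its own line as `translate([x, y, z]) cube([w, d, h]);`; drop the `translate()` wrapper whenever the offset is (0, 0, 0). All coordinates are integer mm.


translate([143, 201, 0]) cube([48, 56, 1902]);
translate([567, 201, 0]) cube([48, 56, 1902]);
translate([191, 201, 156]) cube([376, 56, 40]);
translate([191, 201, 426]) cube([376, 56, 40]);
translate([191, 201, 696]) cube([376, 56, 40]);
translate([191, 201, 966]) cube([376, 56, 40]);
translate([191, 201, 1236]) cube([376, 56, 40]);
translate([191, 201, 1506]) cube([376, 56, 40]);
translate([191, 201, 1776]) cube([376, 56, 40]);


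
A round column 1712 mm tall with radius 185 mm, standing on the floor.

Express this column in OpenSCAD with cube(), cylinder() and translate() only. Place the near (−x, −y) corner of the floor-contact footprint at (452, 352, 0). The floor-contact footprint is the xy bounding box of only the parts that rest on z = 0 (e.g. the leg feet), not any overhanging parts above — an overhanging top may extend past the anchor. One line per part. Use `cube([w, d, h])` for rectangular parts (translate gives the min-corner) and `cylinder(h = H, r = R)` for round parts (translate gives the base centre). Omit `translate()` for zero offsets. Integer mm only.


translate([637, 537, 0]) cylinder(h = 1712, r = 185);


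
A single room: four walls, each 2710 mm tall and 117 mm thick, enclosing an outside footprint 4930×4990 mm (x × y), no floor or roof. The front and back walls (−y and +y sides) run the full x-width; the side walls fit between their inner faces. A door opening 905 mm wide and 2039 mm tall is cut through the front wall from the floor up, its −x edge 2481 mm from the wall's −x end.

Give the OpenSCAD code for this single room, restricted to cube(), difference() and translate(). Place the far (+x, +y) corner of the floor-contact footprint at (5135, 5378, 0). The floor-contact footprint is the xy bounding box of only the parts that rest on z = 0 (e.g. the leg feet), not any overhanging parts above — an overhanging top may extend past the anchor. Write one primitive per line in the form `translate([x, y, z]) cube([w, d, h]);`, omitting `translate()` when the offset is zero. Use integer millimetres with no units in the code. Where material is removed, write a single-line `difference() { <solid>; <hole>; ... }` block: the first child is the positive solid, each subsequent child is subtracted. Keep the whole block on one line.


difference() { translate([205, 388, 0]) cube([4930, 117, 2710]); translate([2686, 388, 0]) cube([905, 117, 2039]); }
translate([205, 5261, 0]) cube([4930, 117, 2710]);
translate([205, 505, 0]) cube([117, 4756, 2710]);
translate([5018, 505, 0]) cube([117, 4756, 2710]);


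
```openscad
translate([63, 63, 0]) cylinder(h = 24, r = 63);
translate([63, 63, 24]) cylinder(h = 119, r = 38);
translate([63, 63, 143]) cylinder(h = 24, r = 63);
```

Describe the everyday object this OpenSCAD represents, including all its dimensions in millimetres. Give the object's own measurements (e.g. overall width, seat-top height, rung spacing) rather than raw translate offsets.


A spool: two coaxial disc flanges of radius 63 mm and thickness 24 mm, joined by a core cylinder of radius 38 mm and height 119 mm. The lower flange rests on z = 0 and the three cylinders share a vertical axis.


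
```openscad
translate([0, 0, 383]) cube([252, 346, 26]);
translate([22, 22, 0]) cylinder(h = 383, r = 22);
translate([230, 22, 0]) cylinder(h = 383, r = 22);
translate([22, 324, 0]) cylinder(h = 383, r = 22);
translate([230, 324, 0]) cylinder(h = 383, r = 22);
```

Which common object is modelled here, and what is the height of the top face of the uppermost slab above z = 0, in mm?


A stool. The seat height is 409 mm.

A 252×346×26 slab at z = 383 on four corner cylinders — a stool. The seat top is 383 + 26 = 409 mm.


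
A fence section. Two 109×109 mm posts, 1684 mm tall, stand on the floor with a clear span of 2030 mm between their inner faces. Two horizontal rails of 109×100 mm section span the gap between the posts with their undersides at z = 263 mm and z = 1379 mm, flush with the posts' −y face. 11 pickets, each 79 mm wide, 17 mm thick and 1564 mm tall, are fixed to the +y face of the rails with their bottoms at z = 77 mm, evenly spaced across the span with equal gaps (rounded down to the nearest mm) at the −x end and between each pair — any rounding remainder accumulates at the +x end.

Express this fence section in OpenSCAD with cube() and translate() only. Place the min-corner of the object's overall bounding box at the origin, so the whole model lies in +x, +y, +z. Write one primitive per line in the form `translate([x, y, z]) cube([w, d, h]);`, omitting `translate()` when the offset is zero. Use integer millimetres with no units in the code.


cube([109, 109, 1684]);
translate([2139, 0, 0]) cube([109, 109, 1684]);
translate([109, 0, 263]) cube([2030, 109, 100]);
translate([109, 0, 1379]) cube([2030, 109, 100]);
translate([205, 109, 77]) cube([79, 17, 1564]);
translate([380, 109, 77]) cube([79, 17, 1564]);
translate([555, 109, 77]) cube([79, 17, 1564]);
translate([730, 109, 77]) cube([79, 17, 1564]);
translate([905, 109, 77]) cube([79, 17, 1564]);
translate([1080, 109, 77]) cube([79, 17, 1564]);
translate([1255, 109, 77]) cube([79, 17, 1564]);
translate([1430, 109, 77]) cube([79, 17, 1564]);
translate([1605, 109, 77]) cube([79, 17, 1564]);
translate([1780, 109, 77]) cube([79, 17, 1564]);
translate([1955, 109, 77]) cube([79, 17, 1564]);


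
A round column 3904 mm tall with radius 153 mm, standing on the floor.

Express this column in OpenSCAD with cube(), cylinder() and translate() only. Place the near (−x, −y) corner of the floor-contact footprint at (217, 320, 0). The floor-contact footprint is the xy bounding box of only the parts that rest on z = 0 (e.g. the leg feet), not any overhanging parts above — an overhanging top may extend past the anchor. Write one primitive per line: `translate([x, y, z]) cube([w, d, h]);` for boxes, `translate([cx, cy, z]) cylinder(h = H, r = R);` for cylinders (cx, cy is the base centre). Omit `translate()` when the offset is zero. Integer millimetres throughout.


translate([370, 473, 0]) cylinder(h = 3904, r = 153);


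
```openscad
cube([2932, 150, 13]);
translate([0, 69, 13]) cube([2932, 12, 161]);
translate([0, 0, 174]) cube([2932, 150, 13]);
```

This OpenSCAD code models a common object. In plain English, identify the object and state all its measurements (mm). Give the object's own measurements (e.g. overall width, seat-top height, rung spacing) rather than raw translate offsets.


An I-beam lying along x, 2932 mm long. Overall section height 187 mm. Two flanges 150 mm wide (y) and 13 mm thick, one on the floor and one at the top; a web 12 mm thick runs between them, centred on the flange width.


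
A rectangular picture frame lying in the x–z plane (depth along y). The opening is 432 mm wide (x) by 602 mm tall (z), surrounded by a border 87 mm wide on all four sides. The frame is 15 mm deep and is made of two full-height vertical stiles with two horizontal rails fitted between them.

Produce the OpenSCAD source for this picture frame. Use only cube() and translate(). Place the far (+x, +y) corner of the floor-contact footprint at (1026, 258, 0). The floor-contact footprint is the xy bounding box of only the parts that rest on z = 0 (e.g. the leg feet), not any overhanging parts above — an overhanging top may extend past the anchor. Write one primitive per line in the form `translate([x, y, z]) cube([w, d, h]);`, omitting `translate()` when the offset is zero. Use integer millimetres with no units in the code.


translate([420, 243, 0]) cube([87, 15, 776]);
translate([939, 243, 0]) cube([87, 15, 776]);
translate([507, 243, 0]) cube([432, 15, 87]);
translate([507, 243, 689]) cube([432, 15, 87]);


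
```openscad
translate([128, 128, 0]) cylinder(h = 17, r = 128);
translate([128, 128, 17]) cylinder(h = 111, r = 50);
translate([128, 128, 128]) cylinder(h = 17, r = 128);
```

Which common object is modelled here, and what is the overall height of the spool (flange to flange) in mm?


A spool. The overall height is 145 mm.

Three coaxial cylinders, large–small–large — a spool. Two 17 mm flanges and a 111 mm core give 17 + 111 + 17 = 145 mm.


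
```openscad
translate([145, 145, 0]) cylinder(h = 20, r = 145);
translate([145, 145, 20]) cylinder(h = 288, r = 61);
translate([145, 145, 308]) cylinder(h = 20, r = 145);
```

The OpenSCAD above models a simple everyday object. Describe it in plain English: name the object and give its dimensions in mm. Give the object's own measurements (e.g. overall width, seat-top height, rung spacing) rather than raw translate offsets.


A spool: two coaxial disc flanges of radius 145 mm and thickness 20 mm, joined by a core cylinder of radius 61 mm and height 288 mm. The lower flange rests on z = 0 and the three cylinders share a vertical axis.


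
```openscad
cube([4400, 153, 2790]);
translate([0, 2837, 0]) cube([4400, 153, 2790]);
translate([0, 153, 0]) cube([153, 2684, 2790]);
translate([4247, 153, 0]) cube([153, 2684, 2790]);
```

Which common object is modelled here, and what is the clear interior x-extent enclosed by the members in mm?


A house (or room) frame. The interior width is 4094 mm.

Four 2790 mm walls enclosing a rectangle with no floor or roof — a room or house frame. Outside width is 4400 mm and wall thickness is 153 mm, so the interior width is 4400 − 2 × 153 = 4094 mm.


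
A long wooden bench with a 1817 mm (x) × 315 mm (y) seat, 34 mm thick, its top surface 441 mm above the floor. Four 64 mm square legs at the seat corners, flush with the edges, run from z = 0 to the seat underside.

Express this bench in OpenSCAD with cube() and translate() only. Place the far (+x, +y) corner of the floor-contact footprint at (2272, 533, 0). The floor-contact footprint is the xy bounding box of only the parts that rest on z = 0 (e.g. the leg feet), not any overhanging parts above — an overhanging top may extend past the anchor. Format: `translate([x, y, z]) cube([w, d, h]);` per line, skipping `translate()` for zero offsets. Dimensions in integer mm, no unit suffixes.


translate([455, 218, 407]) cube([1817, 315, 34]);
translate([455, 218, 0]) cube([64, 64, 407]);
translate([455, 469, 0]) cube([64, 64, 407]);
translate([2208, 218, 0]) cube([64, 64, 407]);
translate([2208, 469, 0]) cube([64, 64, 407]);


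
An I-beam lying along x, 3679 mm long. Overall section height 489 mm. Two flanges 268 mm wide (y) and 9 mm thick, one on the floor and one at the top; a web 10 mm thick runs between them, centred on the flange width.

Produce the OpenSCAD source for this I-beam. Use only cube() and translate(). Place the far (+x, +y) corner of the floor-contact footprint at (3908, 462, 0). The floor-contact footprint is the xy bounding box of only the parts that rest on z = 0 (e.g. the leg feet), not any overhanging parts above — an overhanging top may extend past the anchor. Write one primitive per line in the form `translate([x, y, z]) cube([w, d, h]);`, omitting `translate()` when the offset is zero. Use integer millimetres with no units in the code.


translate([229, 194, 0]) cube([3679, 268, 9]);
translate([229, 323, 9]) cube([3679, 10, 471]);
translate([229, 194, 480]) cube([3679, 268, 9]);


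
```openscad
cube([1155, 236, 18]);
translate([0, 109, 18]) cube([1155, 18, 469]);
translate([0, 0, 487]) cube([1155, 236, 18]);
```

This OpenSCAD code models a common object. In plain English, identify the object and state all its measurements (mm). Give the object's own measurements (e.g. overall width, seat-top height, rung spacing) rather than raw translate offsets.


An I-beam lying along x, 1155 mm long. Overall section height 505 mm. Two flanges 236 mm wide (y) and 18 mm thick, one on the floor and one at the top; a web 18 mm thick runs between them, centred on the flange width.


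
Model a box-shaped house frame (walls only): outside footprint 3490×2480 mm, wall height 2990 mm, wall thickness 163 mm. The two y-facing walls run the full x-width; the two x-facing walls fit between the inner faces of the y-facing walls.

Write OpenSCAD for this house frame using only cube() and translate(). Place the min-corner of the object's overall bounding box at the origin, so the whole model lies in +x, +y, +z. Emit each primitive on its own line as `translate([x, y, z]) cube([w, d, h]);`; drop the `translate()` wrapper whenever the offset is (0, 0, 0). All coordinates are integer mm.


cube([3490, 163, 2990]);
translate([0, 2317, 0]) cube([3490, 163, 2990]);
translate([0, 163, 0]) cube([163, 2154, 2990]);
translate([3327, 163, 0]) cube([163, 2154, 2990]);


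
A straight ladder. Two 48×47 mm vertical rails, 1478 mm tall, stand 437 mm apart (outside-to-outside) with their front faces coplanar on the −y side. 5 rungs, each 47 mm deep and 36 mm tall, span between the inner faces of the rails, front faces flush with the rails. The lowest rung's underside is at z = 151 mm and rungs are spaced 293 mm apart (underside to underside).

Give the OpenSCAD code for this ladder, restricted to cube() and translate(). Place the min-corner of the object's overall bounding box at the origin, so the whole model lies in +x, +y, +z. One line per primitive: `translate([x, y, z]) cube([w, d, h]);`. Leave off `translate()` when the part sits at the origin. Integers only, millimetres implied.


cube([48, 47, 1478]);
translate([389, 0, 0]) cube([48, 47, 1478]);
translate([48, 0, 151]) cube([341, 47, 36]);
translate([48, 0, 444]) cube([341, 47, 36]);
translate([48, 0, 737]) cube([341, 47, 36]);
translate([48, 0, 1030]) cube([341, 47, 36]);
translate([48, 0, 1323]) cube([341, 47, 36]);


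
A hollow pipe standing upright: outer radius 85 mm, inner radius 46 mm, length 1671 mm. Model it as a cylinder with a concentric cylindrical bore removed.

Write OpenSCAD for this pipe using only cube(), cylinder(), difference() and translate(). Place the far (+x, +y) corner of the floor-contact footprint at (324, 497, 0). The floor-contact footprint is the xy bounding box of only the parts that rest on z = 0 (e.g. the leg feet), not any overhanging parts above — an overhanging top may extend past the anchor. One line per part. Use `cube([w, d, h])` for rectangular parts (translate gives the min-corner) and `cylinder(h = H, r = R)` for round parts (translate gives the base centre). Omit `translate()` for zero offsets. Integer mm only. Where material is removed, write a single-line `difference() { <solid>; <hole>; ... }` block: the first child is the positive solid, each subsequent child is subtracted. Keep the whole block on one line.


difference() { translate([239, 412, 0]) cylinder(h = 1671, r = 85); translate([239, 412, 0]) cylinder(h = 1671, r = 46); }


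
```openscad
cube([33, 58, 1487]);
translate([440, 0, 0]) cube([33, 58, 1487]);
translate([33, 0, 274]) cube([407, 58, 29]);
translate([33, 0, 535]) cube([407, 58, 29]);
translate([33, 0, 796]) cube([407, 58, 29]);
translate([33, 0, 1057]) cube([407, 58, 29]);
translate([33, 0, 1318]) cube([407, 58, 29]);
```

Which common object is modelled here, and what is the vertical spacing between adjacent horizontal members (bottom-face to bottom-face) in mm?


A ladder. The rung spacing is 261 mm.

Two tall 33×58 posts with 5 short bars between them — a ladder. Adjacent rungs sit at z = 274 and z = 535, so the spacing is 535 − 274 = 261 mm.


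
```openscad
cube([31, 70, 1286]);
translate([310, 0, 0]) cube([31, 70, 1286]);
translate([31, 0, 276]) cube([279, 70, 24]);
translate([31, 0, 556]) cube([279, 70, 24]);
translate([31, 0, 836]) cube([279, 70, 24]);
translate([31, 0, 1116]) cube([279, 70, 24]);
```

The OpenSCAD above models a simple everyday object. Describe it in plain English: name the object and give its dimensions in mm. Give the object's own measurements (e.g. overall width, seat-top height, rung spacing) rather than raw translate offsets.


A straight ladder. Two 31×70 mm vertical rails, 1286 mm tall, stand 341 mm apart (outside-to-outside) with their front faces coplanar on the −y side. 4 rungs, each 70 mm deep and 24 mm tall, span between the inner faces of the rails, front faces flush with the rails. The lowest rung's underside is at z = 276 mm and rungs are spaced 280 mm apart (underside to underside).


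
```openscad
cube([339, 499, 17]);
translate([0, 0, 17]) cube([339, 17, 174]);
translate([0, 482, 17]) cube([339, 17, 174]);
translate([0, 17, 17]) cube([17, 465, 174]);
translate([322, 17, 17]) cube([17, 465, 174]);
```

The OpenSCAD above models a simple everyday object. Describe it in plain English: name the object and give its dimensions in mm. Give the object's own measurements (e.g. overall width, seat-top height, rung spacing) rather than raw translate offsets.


An open-topped rectangular box: outside dimensions 339×499×191 mm, with a uniform wall and base thickness of 17 mm. The base is a full 339×499 slab on the floor; four walls sit on top of the base. The front and back walls (the −y and +y sides) span the full width; the two side walls fit between them.


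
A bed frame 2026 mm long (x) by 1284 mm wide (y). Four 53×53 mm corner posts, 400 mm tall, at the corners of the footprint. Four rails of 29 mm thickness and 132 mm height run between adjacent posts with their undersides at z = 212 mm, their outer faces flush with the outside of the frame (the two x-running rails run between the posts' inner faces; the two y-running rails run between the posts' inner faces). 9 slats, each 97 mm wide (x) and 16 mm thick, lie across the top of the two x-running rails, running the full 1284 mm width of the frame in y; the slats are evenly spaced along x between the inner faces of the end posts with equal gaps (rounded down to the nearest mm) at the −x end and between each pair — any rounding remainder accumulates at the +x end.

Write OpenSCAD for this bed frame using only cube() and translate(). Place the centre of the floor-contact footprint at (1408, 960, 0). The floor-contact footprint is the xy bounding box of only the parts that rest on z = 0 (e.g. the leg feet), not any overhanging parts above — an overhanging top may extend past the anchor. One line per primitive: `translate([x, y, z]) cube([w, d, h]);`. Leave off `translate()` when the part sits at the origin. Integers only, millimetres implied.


translate([395, 318, 0]) cube([53, 53, 400]);
translate([395, 1549, 0]) cube([53, 53, 400]);
translate([2368, 318, 0]) cube([53, 53, 400]);
translate([2368, 1549, 0]) cube([53, 53, 400]);
translate([448, 318, 212]) cube([1920, 29, 132]);
translate([448, 1573, 212]) cube([1920, 29, 132]);
translate([395, 371, 212]) cube([29, 1178, 132]);
translate([2392, 371, 212]) cube([29, 1178, 132]);
translate([552, 318, 344]) cube([97, 1284, 16]);
translate([753, 318, 344]) cube([97, 1284, 16]);
translate([954, 318, 344]) cube([97, 1284, 16]);
translate([1155, 318, 344]) cube([97, 1284, 16]);
translate([1356, 318, 344]) cube([97, 1284, 16]);
translate([1557, 318, 344]) cube([97, 1284, 16]);
translate([1758, 318, 344]) cube([97, 1284, 16]);
translate([1959, 318, 344]) cube([97, 1284, 16]);
translate([2160, 318, 344]) cube([97, 1284, 16]);


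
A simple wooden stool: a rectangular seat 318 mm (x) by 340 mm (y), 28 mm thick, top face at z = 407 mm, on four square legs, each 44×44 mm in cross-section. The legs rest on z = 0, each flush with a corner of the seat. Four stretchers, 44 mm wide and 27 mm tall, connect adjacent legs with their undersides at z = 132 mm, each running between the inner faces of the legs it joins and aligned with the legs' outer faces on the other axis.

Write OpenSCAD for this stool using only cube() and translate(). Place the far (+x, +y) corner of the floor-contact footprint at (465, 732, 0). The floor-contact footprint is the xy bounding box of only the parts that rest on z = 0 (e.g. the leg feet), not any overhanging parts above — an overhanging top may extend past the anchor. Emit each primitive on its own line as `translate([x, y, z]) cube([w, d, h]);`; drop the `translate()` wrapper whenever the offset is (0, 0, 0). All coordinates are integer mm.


translate([147, 392, 379]) cube([318, 340, 28]);
translate([147, 392, 0]) cube([44, 44, 379]);
translate([421, 392, 0]) cube([44, 44, 379]);
translate([147, 688, 0]) cube([44, 44, 379]);
translate([421, 688, 0]) cube([44, 44, 379]);
translate([191, 392, 132]) cube([230, 44, 27]);
translate([191, 688, 132]) cube([230, 44, 27]);
translate([147, 436, 132]) cube([44, 252, 27]);
translate([421, 436, 132]) cube([44, 252, 27]);


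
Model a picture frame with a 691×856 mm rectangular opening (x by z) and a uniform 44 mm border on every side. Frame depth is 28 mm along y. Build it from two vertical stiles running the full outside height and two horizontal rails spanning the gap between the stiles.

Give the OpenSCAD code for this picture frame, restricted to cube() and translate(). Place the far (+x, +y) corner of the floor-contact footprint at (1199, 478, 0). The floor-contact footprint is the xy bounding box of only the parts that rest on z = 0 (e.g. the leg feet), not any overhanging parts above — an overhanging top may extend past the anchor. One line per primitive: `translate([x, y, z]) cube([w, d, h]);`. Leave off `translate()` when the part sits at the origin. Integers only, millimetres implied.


translate([420, 450, 0]) cube([44, 28, 944]);
translate([1155, 450, 0]) cube([44, 28, 944]);
translate([464, 450, 0]) cube([691, 28, 44]);
translate([464, 450, 900]) cube([691, 28, 44]);


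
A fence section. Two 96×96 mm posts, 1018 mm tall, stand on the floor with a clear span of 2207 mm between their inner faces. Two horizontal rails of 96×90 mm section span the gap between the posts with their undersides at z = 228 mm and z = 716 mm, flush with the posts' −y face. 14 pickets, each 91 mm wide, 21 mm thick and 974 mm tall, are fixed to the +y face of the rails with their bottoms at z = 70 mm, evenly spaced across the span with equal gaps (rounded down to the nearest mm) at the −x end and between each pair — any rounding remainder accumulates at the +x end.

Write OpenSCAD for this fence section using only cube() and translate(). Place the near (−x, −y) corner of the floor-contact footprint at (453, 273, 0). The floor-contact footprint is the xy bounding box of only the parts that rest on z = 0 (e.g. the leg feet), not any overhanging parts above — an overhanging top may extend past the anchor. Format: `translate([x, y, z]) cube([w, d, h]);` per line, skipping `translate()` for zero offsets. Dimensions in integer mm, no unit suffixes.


translate([453, 273, 0]) cube([96, 96, 1018]);
translate([2756, 273, 0]) cube([96, 96, 1018]);
translate([549, 273, 228]) cube([2207, 96, 90]);
translate([549, 273, 716]) cube([2207, 96, 90]);
translate([611, 369, 70]) cube([91, 21, 974]);
translate([764, 369, 70]) cube([91, 21, 974]);
translate([917, 369, 70]) cube([91, 21, 974]);
translate([1070, 369, 70]) cube([91, 21, 974]);
translate([1223, 369, 70]) cube([91, 21, 974]);
translate([1376, 369, 70]) cube([91, 21, 974]);
translate([1529, 369, 70]) cube([91, 21, 974]);
translate([1682, 369, 70]) cube([91, 21, 974]);
translate([1835, 369, 70]) cube([91, 21, 974]);
translate([1988, 369, 70]) cube([91, 21, 974]);
translate([2141, 369, 70]) cube([91, 21, 974]);
translate([2294, 369, 70]) cube([91, 21, 974]);
translate([2447, 369, 70]) cube([91, 21, 974]);
translate([2600, 369, 70]) cube([91, 21, 974]);


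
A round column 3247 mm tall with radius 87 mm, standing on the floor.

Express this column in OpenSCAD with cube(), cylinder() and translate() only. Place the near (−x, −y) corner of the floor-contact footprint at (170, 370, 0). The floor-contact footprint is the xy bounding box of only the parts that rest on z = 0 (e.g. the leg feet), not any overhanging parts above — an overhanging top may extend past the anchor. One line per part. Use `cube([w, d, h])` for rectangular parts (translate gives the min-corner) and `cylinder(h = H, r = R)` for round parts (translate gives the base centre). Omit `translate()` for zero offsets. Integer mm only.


translate([257, 457, 0]) cylinder(h = 3247, r = 87);


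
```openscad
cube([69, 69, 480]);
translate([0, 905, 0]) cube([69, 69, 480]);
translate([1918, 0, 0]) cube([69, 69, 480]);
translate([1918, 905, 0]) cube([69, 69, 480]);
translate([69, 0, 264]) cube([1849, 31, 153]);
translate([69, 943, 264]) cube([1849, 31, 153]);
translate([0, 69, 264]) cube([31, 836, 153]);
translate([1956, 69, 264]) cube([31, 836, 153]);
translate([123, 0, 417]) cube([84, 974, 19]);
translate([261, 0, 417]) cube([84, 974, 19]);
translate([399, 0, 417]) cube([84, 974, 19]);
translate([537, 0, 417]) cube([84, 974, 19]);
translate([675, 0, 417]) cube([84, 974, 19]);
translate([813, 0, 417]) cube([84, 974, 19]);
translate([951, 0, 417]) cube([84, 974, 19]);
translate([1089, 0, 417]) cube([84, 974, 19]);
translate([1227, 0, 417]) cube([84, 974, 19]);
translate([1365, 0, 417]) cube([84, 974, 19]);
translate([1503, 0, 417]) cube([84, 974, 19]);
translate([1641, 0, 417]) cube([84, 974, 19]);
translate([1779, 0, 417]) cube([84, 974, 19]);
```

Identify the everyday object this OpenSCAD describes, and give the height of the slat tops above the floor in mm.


A bed frame. The slat-top height is 436 mm.

Four posts, four rails, and a row of slats — a bed frame. Slats sit on the rails at z = 264 + 153 = 417; with slat thickness 19, the top is 436 mm.


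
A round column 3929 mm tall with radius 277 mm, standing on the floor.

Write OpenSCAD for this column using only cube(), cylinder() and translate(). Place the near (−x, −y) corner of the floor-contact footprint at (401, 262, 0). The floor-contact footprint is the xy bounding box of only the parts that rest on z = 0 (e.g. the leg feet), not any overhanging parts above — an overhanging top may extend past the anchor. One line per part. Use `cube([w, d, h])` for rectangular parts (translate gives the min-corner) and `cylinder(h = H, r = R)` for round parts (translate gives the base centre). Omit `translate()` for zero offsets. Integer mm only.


translate([678, 539, 0]) cylinder(h = 3929, r = 277);


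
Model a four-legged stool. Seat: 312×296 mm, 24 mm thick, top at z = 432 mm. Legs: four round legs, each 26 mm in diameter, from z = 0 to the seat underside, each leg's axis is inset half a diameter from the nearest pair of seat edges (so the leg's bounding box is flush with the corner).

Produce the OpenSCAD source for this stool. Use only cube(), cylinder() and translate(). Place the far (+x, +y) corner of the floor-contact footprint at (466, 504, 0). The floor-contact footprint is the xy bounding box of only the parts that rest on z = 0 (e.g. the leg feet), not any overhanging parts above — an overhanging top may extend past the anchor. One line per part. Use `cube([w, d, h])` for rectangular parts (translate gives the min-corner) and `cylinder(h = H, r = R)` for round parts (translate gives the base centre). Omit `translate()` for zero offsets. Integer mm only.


translate([154, 208, 408]) cube([312, 296, 24]);
translate([167, 221, 0]) cylinder(h = 408, r = 13);
translate([453, 221, 0]) cylinder(h = 408, r = 13);
translate([167, 491, 0]) cylinder(h = 408, r = 13);
translate([453, 491, 0]) cylinder(h = 408, r = 13);


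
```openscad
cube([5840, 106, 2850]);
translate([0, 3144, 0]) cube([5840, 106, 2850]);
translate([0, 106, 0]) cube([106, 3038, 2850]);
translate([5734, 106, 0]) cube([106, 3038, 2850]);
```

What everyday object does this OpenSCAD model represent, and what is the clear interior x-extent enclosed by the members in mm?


A house (or room) frame. The interior width is 5628 mm.

Four 2850 mm walls enclosing a rectangle with no floor or roof — a room or house frame. Outside width is 5840 mm and wall thickness is 106 mm, so the interior width is 5840 − 2 × 106 = 5628 mm.


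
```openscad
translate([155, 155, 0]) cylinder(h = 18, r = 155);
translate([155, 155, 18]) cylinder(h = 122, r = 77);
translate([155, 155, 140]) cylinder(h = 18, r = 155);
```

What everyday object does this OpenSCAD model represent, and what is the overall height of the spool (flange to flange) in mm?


A spool. The overall height is 158 mm.

Three coaxial cylinders, large–small–large — a spool. Two 18 mm flanges and a 122 mm core give 18 + 122 + 18 = 158 mm.


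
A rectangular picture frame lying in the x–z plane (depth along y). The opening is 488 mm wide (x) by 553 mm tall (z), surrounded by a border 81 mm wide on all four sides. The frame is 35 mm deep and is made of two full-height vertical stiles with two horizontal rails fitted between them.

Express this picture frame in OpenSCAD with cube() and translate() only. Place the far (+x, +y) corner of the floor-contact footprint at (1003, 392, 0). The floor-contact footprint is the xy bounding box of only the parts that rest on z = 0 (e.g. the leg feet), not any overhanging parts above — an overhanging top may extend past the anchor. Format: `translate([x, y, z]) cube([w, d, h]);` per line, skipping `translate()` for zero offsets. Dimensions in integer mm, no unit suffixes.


translate([353, 357, 0]) cube([81, 35, 715]);
translate([922, 357, 0]) cube([81, 35, 715]);
translate([434, 357, 0]) cube([488, 35, 81]);
translate([434, 357, 634]) cube([488, 35, 81]);


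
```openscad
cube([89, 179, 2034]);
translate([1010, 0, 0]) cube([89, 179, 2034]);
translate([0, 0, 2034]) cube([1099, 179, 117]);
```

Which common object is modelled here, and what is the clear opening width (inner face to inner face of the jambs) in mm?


A door frame. The clear opening width is 921 mm.

Two 2034 mm tall posts with a header on top — a door frame. The left jamb is 89 mm wide at x = 0; the right jamb starts at x = 1010. The clear opening is 1010 − 89 = 921 mm.


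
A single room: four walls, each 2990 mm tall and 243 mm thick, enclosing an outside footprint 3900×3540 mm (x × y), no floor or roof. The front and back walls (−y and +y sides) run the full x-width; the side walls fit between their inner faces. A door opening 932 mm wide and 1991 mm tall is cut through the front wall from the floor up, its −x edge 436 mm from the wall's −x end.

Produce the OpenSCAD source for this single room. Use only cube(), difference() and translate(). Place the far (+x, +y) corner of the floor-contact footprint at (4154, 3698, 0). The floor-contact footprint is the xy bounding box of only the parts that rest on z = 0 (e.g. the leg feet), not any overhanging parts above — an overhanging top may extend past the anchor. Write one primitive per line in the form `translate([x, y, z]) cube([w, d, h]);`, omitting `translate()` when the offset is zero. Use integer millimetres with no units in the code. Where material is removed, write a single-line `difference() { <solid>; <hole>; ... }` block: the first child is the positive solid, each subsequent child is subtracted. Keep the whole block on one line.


difference() { translate([254, 158, 0]) cube([3900, 243, 2990]); translate([690, 158, 0]) cube([932, 243, 1991]); }
translate([254, 3455, 0]) cube([3900, 243, 2990]);
translate([254, 401, 0]) cube([243, 3054, 2990]);
translate([3911, 401, 0]) cube([243, 3054, 2990]);


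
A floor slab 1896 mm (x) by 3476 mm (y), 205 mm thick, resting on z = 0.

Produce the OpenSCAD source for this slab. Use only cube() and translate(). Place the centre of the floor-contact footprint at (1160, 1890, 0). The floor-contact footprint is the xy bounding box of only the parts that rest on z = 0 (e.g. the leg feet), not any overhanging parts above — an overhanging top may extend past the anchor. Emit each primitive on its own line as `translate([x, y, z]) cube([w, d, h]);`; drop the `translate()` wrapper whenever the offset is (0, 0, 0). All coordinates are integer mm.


translate([212, 152, 0]) cube([1896, 3476, 205]);


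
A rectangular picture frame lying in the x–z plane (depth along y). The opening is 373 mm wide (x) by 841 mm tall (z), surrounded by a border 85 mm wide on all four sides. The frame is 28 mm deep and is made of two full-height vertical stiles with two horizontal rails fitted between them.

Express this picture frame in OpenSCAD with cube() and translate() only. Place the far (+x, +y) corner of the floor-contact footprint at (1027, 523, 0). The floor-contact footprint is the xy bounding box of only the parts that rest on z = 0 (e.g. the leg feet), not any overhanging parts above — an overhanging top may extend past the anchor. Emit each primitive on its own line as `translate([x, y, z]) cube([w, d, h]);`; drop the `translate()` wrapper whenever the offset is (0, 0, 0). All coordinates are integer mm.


translate([484, 495, 0]) cube([85, 28, 1011]);
translate([942, 495, 0]) cube([85, 28, 1011]);
translate([569, 495, 0]) cube([373, 28, 85]);
translate([569, 495, 926]) cube([373, 28, 85]);


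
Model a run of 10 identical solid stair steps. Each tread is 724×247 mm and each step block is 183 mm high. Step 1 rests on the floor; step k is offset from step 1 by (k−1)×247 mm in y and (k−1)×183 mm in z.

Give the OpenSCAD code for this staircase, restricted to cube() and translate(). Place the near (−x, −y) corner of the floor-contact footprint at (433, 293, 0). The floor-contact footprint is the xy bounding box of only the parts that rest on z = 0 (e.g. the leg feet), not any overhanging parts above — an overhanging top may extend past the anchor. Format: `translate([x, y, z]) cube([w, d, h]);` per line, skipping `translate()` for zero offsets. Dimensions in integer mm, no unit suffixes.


translate([433, 293, 0]) cube([724, 247, 183]);
translate([433, 540, 183]) cube([724, 247, 183]);
translate([433, 787, 366]) cube([724, 247, 183]);
translate([433, 1034, 549]) cube([724, 247, 183]);
translate([433, 1281, 732]) cube([724, 247, 183]);
translate([433, 1528, 915]) cube([724, 247, 183]);
translate([433, 1775, 1098]) cube([724, 247, 183]);
translate([433, 2022, 1281]) cube([724, 247, 183]);
translate([433, 2269, 1464]) cube([724, 247, 183]);
translate([433, 2516, 1647]) cube([724, 247, 183]);


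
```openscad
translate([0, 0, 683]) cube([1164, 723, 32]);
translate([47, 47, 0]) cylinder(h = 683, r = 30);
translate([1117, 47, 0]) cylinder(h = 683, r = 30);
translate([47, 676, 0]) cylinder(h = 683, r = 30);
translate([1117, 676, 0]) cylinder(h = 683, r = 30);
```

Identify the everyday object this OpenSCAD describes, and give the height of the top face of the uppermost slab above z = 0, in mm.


A table. The table height is 715 mm.

A 1164×723×32 slab sits at z = 683 on four Ø60 mm round legs — a table. The top surface is at 683 + 32 = 715 mm.


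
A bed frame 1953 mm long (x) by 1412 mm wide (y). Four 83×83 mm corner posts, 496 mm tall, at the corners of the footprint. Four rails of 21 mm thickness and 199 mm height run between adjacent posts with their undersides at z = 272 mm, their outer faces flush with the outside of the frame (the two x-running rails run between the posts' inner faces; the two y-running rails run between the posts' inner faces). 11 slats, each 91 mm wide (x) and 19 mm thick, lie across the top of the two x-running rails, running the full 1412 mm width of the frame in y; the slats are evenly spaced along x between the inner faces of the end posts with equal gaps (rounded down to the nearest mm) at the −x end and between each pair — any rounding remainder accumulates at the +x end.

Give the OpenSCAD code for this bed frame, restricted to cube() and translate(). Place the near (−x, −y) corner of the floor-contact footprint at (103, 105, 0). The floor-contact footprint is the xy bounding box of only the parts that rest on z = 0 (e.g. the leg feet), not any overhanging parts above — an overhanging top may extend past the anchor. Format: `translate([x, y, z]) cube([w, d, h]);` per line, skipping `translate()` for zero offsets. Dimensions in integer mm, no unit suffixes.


// slat z = rail_z + rail_h = 272 + 199 = 471
// slat gap = ⌊(1787 − 11·91) / 12⌋ = 65
translate([103, 105, 0]) cube([83, 83, 496]);
translate([103, 1434, 0]) cube([83, 83, 496]);
translate([1973, 105, 0]) cube([83, 83, 496]);
translate([1973, 1434, 0]) cube([83, 83, 496]);
translate([186, 105, 272]) cube([1787, 21, 199]);
translate([186, 1496, 272]) cube([1787, 21, 199]);
translate([103, 188, 272]) cube([21, 1246, 199]);
translate([2035, 188, 272]) cube([21, 1246, 199]);
translate([251, 105, 471]) cube([91, 1412, 19]);
translate([407, 105, 471]) cube([91, 1412, 19]);
translate([563, 105, 471]) cube([91, 1412, 19]);
translate([719, 105, 471]) cube([91, 1412, 19]);
translate([875, 105, 471]) cube([91, 1412, 19]);
translate([1031, 105, 471]) cube([91, 1412, 19]);
translate([1187, 105, 471]) cube([91, 1412, 19]);
translate([1343, 105, 471]) cube([91, 1412, 19]);
translate([1499, 105, 471]) cube([91, 1412, 19]);
translate([1655, 105, 471]) cube([91, 1412, 19]);
translate([1811, 105, 471]) cube([91, 1412, 19]);
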